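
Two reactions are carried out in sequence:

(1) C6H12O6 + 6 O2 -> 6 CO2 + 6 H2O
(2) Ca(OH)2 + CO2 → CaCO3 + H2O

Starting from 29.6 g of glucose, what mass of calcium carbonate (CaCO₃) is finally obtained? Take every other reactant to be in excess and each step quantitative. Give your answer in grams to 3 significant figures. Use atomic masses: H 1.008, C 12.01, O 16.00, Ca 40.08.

98.7 g

M(C6H12O6) = 6(12.01) + 12(1.008) + 6(16.00) = 180.156 g/mol.
M(CaCO3) = 40.08 + 12.01 + 3(16.00) = 100.09 g/mol.
n(C6H12O6) = 29.60 / 180.156 = 0.1643 mol.
Step 1 gives a 1:6 ratio of C6H12O6 to CO2, so n(CO2) = 0.9858 mol.
In step 2 the CO2:CaCO3 ratio is 1:1, so n(CaCO3) = 0.9858 mol.
Mass of CaCO3 = 0.9858 × 100.09 = 98.67 g.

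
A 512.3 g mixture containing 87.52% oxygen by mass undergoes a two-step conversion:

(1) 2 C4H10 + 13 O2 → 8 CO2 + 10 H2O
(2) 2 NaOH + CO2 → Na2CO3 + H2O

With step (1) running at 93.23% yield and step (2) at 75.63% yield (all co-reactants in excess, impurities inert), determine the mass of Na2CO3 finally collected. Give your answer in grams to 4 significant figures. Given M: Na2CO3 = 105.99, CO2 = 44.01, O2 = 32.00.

Pure O2 = 512.3 × 0.8752 = 448.36 g.
n(O2) = 448.36 / 32.00 = 14.011 mol.
Step 1 (O2:CO2 = 13:8): theoretical n(CO2) = 8.6224 mol; at 93.23% yield, n(CO2) = 8.0387 mol.
Step 2 (CO2:Na2CO3 = 1:1): theoretical n(Na2CO3) = 8.0387 mol, so theoretical mass = 8.0387 × 105.99 = 852.02 g.
At 75.63% yield, actual mass of Na2CO3 = 852.02 × 0.7563 = 644.38 g.

644.4 g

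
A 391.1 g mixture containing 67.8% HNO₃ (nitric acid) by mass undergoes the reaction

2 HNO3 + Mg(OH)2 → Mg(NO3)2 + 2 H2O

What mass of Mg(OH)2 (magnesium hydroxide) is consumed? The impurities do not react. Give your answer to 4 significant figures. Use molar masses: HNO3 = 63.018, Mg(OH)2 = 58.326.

122.7 g

Mass of pure HNO3 = 391.1 g × 0.678 = 265.17 g.
n(HNO3) = 265.17 g / 63.018 g/mol = 4.2078 mol.
From the equation the HNO3:Mg(OH)2 mole ratio is 2:1, so n(Mg(OH)2) = 4.2078 × 1/2 = 2.1039 mol.
Mass of Mg(OH)2 = 2.1039 mol × 58.326 g/mol = 122.71 g.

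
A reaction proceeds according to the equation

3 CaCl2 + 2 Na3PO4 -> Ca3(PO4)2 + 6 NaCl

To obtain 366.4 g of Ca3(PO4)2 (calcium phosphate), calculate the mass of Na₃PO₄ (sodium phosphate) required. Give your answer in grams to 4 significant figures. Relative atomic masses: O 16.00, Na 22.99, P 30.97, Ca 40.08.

387.3 g

M(Ca3(PO4)2) = 3(40.08) + 2(30.97) + 8(16.00) = 310.18 g/mol.
M(Na3PO4) = 3(22.99) + 30.97 + 4(16.00) = 163.94 g/mol.
n(Ca3(PO4)2) = 366.40 g / 310.18 g/mol = 1.1812 mol.
From the equation the Ca3(PO4)2:Na3PO4 mole ratio is 1:2, so n(Na3PO4) = 1.1812 × 2/1 = 2.3625 mol.
Mass of Na3PO4 = 2.3625 mol × 163.94 g/mol = 387.31 g.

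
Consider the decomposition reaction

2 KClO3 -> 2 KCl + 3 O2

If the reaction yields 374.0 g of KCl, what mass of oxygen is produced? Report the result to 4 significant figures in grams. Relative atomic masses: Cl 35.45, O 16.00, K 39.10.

M(KCl) = 39.10 + 35.45 = 74.55 g/mol.
M(O2) = 2(16.00) = 32.00 g/mol.
n(KCl) = 374.00 g / 74.55 g/mol = 5.0168 mol.
From the equation the KCl:O2 mole ratio is 2:3, so n(O2) = 5.0168 × 3/2 = 7.5252 mol.
Mass of O2 = 7.5252 mol × 32.00 g/mol = 240.80 g.

240.8 g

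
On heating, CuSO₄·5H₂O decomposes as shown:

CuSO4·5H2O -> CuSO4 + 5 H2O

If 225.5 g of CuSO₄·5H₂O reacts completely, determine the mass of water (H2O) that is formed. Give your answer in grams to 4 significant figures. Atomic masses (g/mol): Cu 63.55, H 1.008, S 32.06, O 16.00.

81.35 g

M(CuSO4·5H2O) = 63.55 + 32.06 + 9(16.00) + 10(1.008) = 249.69 g/mol.
M(H2O) = 2(1.008) + 16.00 = 18.016 g/mol.
n(CuSO4·5H2O) = 225.50 g / 249.69 g/mol = 0.90312 mol.
From the equation the CuSO4·5H2O:H2O mole ratio is 1:5, so n(H2O) = 0.90312 × 5/1 = 4.5156 mol.
Mass of H2O = 4.5156 mol × 18.016 g/mol = 81.353 g.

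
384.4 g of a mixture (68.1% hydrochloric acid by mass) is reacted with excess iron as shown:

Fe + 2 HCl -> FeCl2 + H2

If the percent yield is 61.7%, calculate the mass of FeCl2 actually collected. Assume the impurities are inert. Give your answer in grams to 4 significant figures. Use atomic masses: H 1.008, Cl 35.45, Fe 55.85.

Pure HCl available = 384.4 g × 0.681 = 261.78 g.
M(HCl) = 1.008 + 35.45 = 36.458 g/mol.
M(FeCl2) = 55.85 + 2(35.45) = 126.75 g/mol.
n(HCl) = 261.78 g / 36.458 g/mol = 7.1802 mol.
From the equation the HCl:FeCl2 mole ratio is 2:1, so n(FeCl2) = 7.1802 × 1/2 = 3.5901 mol.
Mass of FeCl2 = 3.5901 mol × 126.75 g/mol = 455.05 g.
Actual mass collected = 455.05 g × 0.617 = 280.76 g.

280.8 g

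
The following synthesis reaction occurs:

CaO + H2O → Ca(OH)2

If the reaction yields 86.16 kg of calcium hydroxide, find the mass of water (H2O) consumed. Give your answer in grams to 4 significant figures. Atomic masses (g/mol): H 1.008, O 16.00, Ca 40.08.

20950 g

M(Ca(OH)2) = 40.08 + 2(16.00) + 2(1.008) = 74.096 g/mol.
M(H2O) = 2(1.008) + 16.00 = 18.016 g/mol.
Convert: 86.16 kg = 86160 g.
n(Ca(OH)2) = 86160 g / 74.096 g/mol = 1162.8 mol.
From the equation the Ca(OH)2:H2O mole ratio is 1:1, so n(H2O) = 1162.8 × 1/1 = 1162.8 mol.
Mass of H2O = 1162.8 mol × 18.016 g/mol = 20949 g.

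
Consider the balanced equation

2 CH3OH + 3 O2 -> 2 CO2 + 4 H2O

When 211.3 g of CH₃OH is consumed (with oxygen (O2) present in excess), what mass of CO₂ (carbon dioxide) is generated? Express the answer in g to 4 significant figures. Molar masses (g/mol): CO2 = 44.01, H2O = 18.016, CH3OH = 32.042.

n(CH3OH) = 211.30 g / 32.042 g/mol = 6.5945 mol.
From the equation the CH3OH:CO2 mole ratio is 2:2, so n(CO2) = 6.5945 × 2/2 = 6.5945 mol.
Mass of CO2 = 6.5945 mol × 44.01 g/mol = 290.22 g.

290.2 g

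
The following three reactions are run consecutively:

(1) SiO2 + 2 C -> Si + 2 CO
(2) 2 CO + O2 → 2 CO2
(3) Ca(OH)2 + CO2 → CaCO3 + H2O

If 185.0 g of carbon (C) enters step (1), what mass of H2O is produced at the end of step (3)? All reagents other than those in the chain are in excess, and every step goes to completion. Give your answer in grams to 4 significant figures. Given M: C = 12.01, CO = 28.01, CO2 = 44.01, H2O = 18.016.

n(C) = 185.0 / 12.01 = 15.404 mol.
Reaction (1): C→CO ratio 2:2 ⇒ n(CO) = 15.404 mol.
Reaction (2): CO→CO2 ratio 2:2 ⇒ n(CO2) = 15.404 mol.
Reaction (3): CO2→H2O ratio 1:1 ⇒ n(H2O) = 15.404 mol.
Mass of H2O = 15.404 × 18.016 = 277.52 g.

277.5 g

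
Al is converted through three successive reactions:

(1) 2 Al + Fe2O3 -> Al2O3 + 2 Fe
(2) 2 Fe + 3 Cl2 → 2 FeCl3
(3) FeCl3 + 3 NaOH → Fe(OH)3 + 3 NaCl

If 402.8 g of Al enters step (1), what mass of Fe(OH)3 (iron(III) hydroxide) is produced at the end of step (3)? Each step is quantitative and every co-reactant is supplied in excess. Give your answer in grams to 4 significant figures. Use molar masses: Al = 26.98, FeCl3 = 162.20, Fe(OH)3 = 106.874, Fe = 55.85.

1596 g

n(Al) = 402.8 / 26.98 = 14.930 mol.
Reaction (1): Al→Fe ratio 2:2 ⇒ n(Fe) = 14.930 mol.
Reaction (2): Fe→FeCl3 ratio 2:2 ⇒ n(FeCl3) = 14.930 mol.
Reaction (3): FeCl3→Fe(OH)3 ratio 1:1 ⇒ n(Fe(OH)3) = 14.930 mol.
Mass of Fe(OH)3 = 14.930 × 106.874 = 1595.6 g.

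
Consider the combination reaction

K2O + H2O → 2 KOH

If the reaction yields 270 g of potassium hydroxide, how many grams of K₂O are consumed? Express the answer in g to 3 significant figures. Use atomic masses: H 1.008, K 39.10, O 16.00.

227 g

M(KOH) = 39.10 + 16.00 + 1.008 = 56.108 g/mol.
M(K2O) = 2(39.10) + 16.00 = 94.20 g/mol.
n(KOH) = 270.0 g / 56.108 g/mol = 4.812 mol.
From the equation the KOH:K2O mole ratio is 2:1, so n(K2O) = 4.812 × 1/2 = 2.406 mol.
Mass of K2O = 2.406 mol × 94.20 g/mol = 226.7 g.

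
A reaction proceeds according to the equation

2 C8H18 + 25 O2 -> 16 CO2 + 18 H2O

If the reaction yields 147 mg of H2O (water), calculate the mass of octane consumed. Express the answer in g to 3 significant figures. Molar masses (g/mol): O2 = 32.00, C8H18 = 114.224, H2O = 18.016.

Convert: 147 mg = 0.1470 g.
n(H2O) = 0.1470 g / 18.016 g/mol = 0.008159 mol.
From the equation the H2O:C8H18 mole ratio is 18:2, so n(C8H18) = 0.008159 × 2/18 = 0.0009066 mol.
Mass of C8H18 = 0.0009066 mol × 114.224 g/mol = 0.1036 g.

0.104 g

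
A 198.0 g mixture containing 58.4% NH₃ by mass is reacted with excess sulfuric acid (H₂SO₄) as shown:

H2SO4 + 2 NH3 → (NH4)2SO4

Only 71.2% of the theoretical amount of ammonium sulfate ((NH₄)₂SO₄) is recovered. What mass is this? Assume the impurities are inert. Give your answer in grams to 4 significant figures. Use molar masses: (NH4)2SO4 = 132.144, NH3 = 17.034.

319.3 g

Pure NH3 available = 198.0 g × 0.584 = 115.63 g.
n(NH3) = 115.63 g / 17.034 g/mol = 6.7883 mol.
From the equation the NH3:(NH4)2SO4 mole ratio is 2:1, so n((NH4)2SO4) = 6.7883 × 1/2 = 3.3942 mol.
Mass of (NH4)2SO4 = 3.3942 mol × 132.144 g/mol = 448.52 g.
Actual mass collected = 448.52 g × 0.712 = 319.34 g.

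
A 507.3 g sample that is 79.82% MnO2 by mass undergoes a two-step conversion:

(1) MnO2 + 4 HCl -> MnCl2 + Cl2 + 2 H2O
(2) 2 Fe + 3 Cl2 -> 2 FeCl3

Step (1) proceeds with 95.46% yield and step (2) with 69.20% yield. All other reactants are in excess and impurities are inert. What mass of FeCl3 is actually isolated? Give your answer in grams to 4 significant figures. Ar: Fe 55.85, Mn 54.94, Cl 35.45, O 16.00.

Pure MnO2 = 507.3 × 0.7982 = 404.93 g.
M(MnO2) = 54.94 + 2(16.00) = 86.94 g/mol.
M(FeCl3) = 55.85 + 3(35.45) = 162.20 g/mol.
n(MnO2) = 404.93 / 86.94 = 4.6575 mol.
Step 1 (MnO2:Cl2 = 1:1): theoretical n(Cl2) = 4.6575 mol; at 95.46% yield, n(Cl2) = 4.4461 mol.
Step 2 (Cl2:FeCl3 = 3:2): theoretical n(FeCl3) = 2.9641 mol, so theoretical mass = 2.9641 × 162.20 = 480.77 g.
At 69.20% yield, actual mass of FeCl3 = 480.77 × 0.6920 = 332.69 g.

332.7 g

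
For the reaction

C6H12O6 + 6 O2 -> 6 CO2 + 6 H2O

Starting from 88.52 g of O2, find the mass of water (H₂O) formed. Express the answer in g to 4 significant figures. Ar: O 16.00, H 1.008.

M(O2) = 2(16.00) = 32.00 g/mol.
M(H2O) = 2(1.008) + 16.00 = 18.016 g/mol.
n(O2) = 88.520 g / 32.00 g/mol = 2.7662 mol.
From the equation the O2:H2O mole ratio is 6:6, so n(H2O) = 2.7662 × 6/6 = 2.7662 mol.
Mass of H2O = 2.7662 mol × 18.016 g/mol = 49.837 g.

49.84 g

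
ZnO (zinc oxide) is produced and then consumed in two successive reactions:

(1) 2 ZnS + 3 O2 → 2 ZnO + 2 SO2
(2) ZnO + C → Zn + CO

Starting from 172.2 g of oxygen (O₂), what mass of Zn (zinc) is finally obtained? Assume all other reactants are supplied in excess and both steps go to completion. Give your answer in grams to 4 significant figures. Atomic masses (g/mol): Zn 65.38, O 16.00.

M(O2) = 2(16.00) = 32.00 g/mol.
M(Zn) = 65.38 g/mol.
n(O2) = 172.20 / 32.00 = 5.3812 mol.
Step 1 gives a 3:2 ratio of O2 to ZnO, so n(ZnO) = 3.5875 mol.
In step 2 the ZnO:Zn ratio is 1:1, so n(Zn) = 3.5875 mol.
Mass of Zn = 3.5875 × 65.38 = 234.55 g.

234.6 g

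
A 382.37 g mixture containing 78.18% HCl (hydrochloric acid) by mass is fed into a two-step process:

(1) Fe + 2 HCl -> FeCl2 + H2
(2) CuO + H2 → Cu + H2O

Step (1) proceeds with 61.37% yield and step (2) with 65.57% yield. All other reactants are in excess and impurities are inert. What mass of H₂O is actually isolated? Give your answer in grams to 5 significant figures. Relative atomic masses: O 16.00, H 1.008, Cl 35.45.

29.722 g

Pure HCl = 382.37 × 0.7818 = 298.937 g.
M(HCl) = 1.008 + 35.45 = 36.458 g/mol.
M(H2O) = 2(1.008) + 16.00 = 18.016 g/mol.
n(HCl) = 298.937 / 36.458 = 8.19949 mol.
Step 1 (HCl:H2 = 2:1): theoretical n(H2) = 4.09974 mol; at 61.37% yield, n(H2) = 2.51601 mol.
Step 2 (H2:H2O = 1:1): theoretical n(H2O) = 2.51601 mol, so theoretical mass = 2.51601 × 18.016 = 45.3285 g.
At 65.57% yield, actual mass of H2O = 45.3285 × 0.6557 = 29.7219 g.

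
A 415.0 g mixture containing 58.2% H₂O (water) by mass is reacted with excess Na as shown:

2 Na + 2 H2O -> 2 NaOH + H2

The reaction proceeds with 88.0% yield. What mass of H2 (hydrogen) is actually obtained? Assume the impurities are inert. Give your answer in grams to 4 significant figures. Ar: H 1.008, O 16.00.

Pure H2O available = 415.0 g × 0.582 = 241.53 g.
M(H2O) = 2(1.008) + 16.00 = 18.016 g/mol.
M(H2) = 2(1.008) = 2.016 g/mol.
n(H2O) = 241.53 g / 18.016 g/mol = 13.406 mol.
From the equation the H2O:H2 mole ratio is 2:1, so n(H2) = 13.406 × 1/2 = 6.7032 mol.
Mass of H2 = 6.7032 mol × 2.016 g/mol = 13.514 g.
Actual mass collected = 13.514 g × 0.880 = 11.892 g.

11.89 g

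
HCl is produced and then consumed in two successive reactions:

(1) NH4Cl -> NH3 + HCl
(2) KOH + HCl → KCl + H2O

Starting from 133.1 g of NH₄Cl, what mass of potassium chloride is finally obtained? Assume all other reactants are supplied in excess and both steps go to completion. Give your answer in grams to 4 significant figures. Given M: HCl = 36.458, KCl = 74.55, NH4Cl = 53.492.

185.5 g

n(NH4Cl) = 133.10 / 53.492 = 2.4882 mol.
Step 1 gives a 1:1 ratio of NH4Cl to HCl, so n(HCl) = 2.4882 mol.
In step 2 the HCl:KCl ratio is 1:1, so n(KCl) = 2.4882 mol.
Mass of KCl = 2.4882 × 74.55 = 185.50 g.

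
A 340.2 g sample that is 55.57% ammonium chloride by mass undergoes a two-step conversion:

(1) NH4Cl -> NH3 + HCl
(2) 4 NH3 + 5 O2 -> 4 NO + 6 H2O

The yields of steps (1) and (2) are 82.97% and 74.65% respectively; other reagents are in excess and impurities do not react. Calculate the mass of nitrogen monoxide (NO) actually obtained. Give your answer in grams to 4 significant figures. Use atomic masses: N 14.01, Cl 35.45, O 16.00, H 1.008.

65.69 g

Pure NH4Cl = 340.2 × 0.5557 = 189.05 g.
M(NH4Cl) = 14.01 + 4(1.008) + 35.45 = 53.492 g/mol.
M(NO) = 14.01 + 16.00 = 30.01 g/mol.
n(NH4Cl) = 189.05 / 53.492 = 3.5342 mol.
Step 1 (NH4Cl:NH3 = 1:1): theoretical n(NH3) = 3.5342 mol; at 82.97% yield, n(NH3) = 2.9323 mol.
Step 2 (NH3:NO = 4:4): theoretical n(NO) = 2.9323 mol, so theoretical mass = 2.9323 × 30.01 = 87.998 g.
At 74.65% yield, actual mass of NO = 87.998 × 0.7465 = 65.691 g.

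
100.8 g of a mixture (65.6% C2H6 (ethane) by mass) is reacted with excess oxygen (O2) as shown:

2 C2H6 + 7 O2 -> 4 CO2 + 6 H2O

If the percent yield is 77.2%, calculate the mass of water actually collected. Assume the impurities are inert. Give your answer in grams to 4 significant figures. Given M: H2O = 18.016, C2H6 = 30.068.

91.76 g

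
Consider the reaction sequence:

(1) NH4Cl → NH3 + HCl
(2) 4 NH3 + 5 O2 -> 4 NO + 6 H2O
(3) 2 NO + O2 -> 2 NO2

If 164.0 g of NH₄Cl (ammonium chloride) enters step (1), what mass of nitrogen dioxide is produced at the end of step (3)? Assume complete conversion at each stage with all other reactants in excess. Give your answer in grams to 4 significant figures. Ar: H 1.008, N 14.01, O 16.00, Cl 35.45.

141.1 g

M(NH4Cl) = 14.01 + 4(1.008) + 35.45 = 53.492 g/mol.
M(NO2) = 14.01 + 2(16.00) = 46.01 g/mol.
n(NH4Cl) = 164.0 / 53.492 = 3.0659 mol.
Reaction (1): NH4Cl→NH3 ratio 1:1 ⇒ n(NH3) = 3.0659 mol.
Reaction (2): NH3→NO ratio 4:4 ⇒ n(NO) = 3.0659 mol.
Reaction (3): NO→NO2 ratio 2:2 ⇒ n(NO2) = 3.0659 mol.
Mass of NO2 = 3.0659 × 46.01 = 141.06 g.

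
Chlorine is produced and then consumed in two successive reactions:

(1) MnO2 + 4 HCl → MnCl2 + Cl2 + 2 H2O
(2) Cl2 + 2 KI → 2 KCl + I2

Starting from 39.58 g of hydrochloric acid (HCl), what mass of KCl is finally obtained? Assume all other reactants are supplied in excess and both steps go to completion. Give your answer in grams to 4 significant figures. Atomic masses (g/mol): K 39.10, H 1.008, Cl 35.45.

M(HCl) = 1.008 + 35.45 = 36.458 g/mol.
M(KCl) = 39.10 + 35.45 = 74.55 g/mol.
n(HCl) = 39.580 / 36.458 = 1.0856 mol.
Step 1 gives a 4:1 ratio of HCl to Cl2, so n(Cl2) = 0.27141 mol.
In step 2 the Cl2:KCl ratio is 1:2, so n(KCl) = 0.54282 mol.
Mass of KCl = 0.54282 × 74.55 = 40.467 g.

40.47 g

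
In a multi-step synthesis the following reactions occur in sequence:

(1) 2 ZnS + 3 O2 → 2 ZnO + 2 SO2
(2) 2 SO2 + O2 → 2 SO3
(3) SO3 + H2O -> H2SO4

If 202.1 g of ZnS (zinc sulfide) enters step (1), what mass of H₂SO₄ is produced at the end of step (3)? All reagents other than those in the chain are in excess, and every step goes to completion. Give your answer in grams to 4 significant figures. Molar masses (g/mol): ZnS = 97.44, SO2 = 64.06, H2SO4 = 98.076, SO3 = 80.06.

n(ZnS) = 202.1 / 97.44 = 2.0741 mol.
Reaction (1): ZnS→SO2 ratio 2:2 ⇒ n(SO2) = 2.0741 mol.
Reaction (2): SO2→SO3 ratio 2:2 ⇒ n(SO3) = 2.0741 mol.
Reaction (3): SO3→H2SO4 ratio 1:1 ⇒ n(H2SO4) = 2.0741 mol.
Mass of H2SO4 = 2.0741 × 98.076 = 203.42 g.

203.4 g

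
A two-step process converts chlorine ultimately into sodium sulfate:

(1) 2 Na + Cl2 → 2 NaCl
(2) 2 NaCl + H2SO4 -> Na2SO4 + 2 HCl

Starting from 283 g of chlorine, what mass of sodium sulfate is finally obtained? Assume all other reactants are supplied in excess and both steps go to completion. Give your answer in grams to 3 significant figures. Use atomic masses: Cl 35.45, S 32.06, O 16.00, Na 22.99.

M(Cl2) = 2(35.45) = 70.90 g/mol.
M(Na2SO4) = 2(22.99) + 32.06 + 4(16.00) = 142.04 g/mol.
n(Cl2) = 283.0 / 70.90 = 3.992 mol.
Step 1 gives a 1:2 ratio of Cl2 to NaCl, so n(NaCl) = 7.983 mol.
In step 2 the NaCl:Na2SO4 ratio is 2:1, so n(Na2SO4) = 3.992 mol.
Mass of Na2SO4 = 3.992 × 142.04 = 567.0 g.

567 g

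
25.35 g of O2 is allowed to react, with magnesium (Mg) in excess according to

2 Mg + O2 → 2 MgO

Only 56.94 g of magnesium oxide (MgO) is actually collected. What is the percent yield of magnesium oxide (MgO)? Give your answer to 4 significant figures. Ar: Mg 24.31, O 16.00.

89.16 %

M(O2) = 2(16.00) = 32.00 g/mol.
M(MgO) = 24.31 + 16.00 = 40.31 g/mol.
n(O2) = 25.350 g / 32.00 g/mol = 0.79219 mol.
From the equation the O2:MgO mole ratio is 1:2, so n(MgO) = 0.79219 × 2/1 = 1.5844 mol.
Mass of MgO = 1.5844 mol × 40.31 g/mol = 63.866 g.
This is the theoretical yield. Percent yield = 56.94 g / 63.866 g × 100% = 89.155%.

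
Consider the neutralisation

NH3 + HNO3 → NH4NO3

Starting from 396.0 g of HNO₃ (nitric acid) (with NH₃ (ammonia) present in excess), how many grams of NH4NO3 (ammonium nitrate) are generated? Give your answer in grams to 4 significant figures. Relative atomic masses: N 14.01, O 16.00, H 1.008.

M(HNO3) = 1.008 + 14.01 + 3(16.00) = 63.018 g/mol.
M(NH4NO3) = 2(14.01) + 4(1.008) + 3(16.00) = 80.052 g/mol.
n(HNO3) = 396.00 g / 63.018 g/mol = 6.2839 mol.
From the equation the HNO3:NH4NO3 mole ratio is 1:1, so n(NH4NO3) = 6.2839 × 1/1 = 6.2839 mol.
Mass of NH4NO3 = 6.2839 mol × 80.052 g/mol = 503.04 g.

503.0 g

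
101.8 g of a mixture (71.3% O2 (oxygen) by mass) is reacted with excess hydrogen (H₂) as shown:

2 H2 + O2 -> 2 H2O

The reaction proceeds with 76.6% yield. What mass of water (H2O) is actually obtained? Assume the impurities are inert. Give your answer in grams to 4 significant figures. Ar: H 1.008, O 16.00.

Pure O2 available = 101.8 g × 0.713 = 72.583 g.
M(O2) = 2(16.00) = 32.00 g/mol.
M(H2O) = 2(1.008) + 16.00 = 18.016 g/mol.
n(O2) = 72.583 g / 32.00 g/mol = 2.2682 mol.
From the equation the O2:H2O mole ratio is 1:2, so n(H2O) = 2.2682 × 2/1 = 4.5365 mol.
Mass of H2O = 4.5365 mol × 18.016 g/mol = 81.729 g.
Actual mass collected = 81.729 g × 0.766 = 62.604 g.

62.60 g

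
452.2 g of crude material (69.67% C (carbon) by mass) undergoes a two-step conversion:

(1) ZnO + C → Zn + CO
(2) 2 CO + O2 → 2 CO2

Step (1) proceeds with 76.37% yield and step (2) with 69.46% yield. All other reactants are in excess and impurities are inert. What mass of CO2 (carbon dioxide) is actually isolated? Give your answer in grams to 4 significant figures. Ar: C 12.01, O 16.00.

Pure C = 452.2 × 0.6967 = 315.05 g.
M(C) = 12.01 g/mol.
M(CO2) = 12.01 + 2(16.00) = 44.01 g/mol.
n(C) = 315.05 / 12.01 = 26.232 mol.
Step 1 (C:CO = 1:1): theoretical n(CO) = 26.232 mol; at 76.37% yield, n(CO) = 20.033 mol.
Step 2 (CO:CO2 = 2:2): theoretical n(CO2) = 20.033 mol, so theoretical mass = 20.033 × 44.01 = 881.67 g.
At 69.46% yield, actual mass of CO2 = 881.67 × 0.6946 = 612.41 g.

612.4 g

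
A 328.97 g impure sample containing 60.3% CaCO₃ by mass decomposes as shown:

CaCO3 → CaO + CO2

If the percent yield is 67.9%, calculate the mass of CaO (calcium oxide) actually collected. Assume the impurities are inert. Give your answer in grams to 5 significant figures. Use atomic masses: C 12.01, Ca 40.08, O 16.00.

75.468 g

Pure CaCO3 available = 328.97 g × 0.603 = 198.369 g.
M(CaCO3) = 40.08 + 12.01 + 3(16.00) = 100.09 g/mol.
M(CaO) = 40.08 + 16.00 = 56.08 g/mol.
n(CaCO3) = 198.369 g / 100.09 g/mol = 1.98191 mol.
From the equation the CaCO3:CaO mole ratio is 1:1, so n(CaO) = 1.98191 × 1/1 = 1.98191 mol.
Mass of CaO = 1.98191 mol × 56.08 g/mol = 111.145 g.
Actual mass collected = 111.145 g × 0.679 = 75.4676 g.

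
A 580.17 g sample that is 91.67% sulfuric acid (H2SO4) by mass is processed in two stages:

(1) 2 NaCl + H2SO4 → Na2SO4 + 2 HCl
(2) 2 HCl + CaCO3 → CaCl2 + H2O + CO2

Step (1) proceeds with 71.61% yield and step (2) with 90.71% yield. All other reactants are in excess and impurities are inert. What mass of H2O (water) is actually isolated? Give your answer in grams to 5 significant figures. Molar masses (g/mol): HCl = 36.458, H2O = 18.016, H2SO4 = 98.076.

Pure H2SO4 = 580.17 × 0.9167 = 531.842 g.
n(H2SO4) = 531.842 / 98.076 = 5.42275 mol.
Step 1 (H2SO4:HCl = 1:2): theoretical n(HCl) = 10.8455 mol; at 71.61% yield, n(HCl) = 7.76647 mol.
Step 2 (HCl:H2O = 2:1): theoretical n(H2O) = 3.88323 mol, so theoretical mass = 3.88323 × 18.016 = 69.9603 g.
At 90.71% yield, actual mass of H2O = 69.9603 × 0.9071 = 63.4610 g.

63.461 g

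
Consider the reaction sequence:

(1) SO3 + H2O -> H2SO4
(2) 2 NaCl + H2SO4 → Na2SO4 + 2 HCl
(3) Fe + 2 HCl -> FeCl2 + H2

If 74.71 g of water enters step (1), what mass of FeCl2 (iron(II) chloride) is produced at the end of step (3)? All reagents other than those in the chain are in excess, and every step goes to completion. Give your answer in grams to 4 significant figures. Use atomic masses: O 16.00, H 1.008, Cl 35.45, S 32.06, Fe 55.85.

M(H2O) = 2(1.008) + 16.00 = 18.016 g/mol.
M(FeCl2) = 55.85 + 2(35.45) = 126.75 g/mol.
n(H2O) = 74.71 / 18.016 = 4.1469 mol.
Reaction (1): H2O→H2SO4 ratio 1:1 ⇒ n(H2SO4) = 4.1469 mol.
Reaction (2): H2SO4→HCl ratio 1:2 ⇒ n(HCl) = 8.2937 mol.
Reaction (3): HCl→FeCl2 ratio 2:1 ⇒ n(FeCl2) = 4.1469 mol.
Mass of FeCl2 = 4.1469 × 126.75 = 525.62 g.

525.6 g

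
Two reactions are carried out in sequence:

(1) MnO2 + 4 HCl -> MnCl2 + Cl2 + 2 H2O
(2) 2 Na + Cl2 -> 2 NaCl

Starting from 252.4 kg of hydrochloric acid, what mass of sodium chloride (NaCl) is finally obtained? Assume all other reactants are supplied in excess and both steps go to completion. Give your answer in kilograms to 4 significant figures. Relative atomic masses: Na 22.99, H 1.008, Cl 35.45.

M(HCl) = 1.008 + 35.45 = 36.458 g/mol.
M(NaCl) = 22.99 + 35.45 = 58.44 g/mol.
252.4 kg = 252400 g.
n(HCl) = 252400 / 36.458 = 6923.0 mol.
Step 1 gives a 4:1 ratio of HCl to Cl2, so n(Cl2) = 1730.8 mol.
In step 2 the Cl2:NaCl ratio is 1:2, so n(NaCl) = 3461.5 mol.
Mass of NaCl = 3461.5 × 58.44 = 202290 g = 202.3 kg.

202.3 kg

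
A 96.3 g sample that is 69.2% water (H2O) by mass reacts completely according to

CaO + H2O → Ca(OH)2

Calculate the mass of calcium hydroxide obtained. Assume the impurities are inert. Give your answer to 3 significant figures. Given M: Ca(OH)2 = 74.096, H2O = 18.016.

274 g

Mass of pure H2O = 96.3 g × 0.692 = 66.64 g.
n(H2O) = 66.64 g / 18.016 g/mol = 3.699 mol.
From the equation the H2O:Ca(OH)2 mole ratio is 1:1, so n(Ca(OH)2) = 3.699 × 1/1 = 3.699 mol.
Mass of Ca(OH)2 = 3.699 mol × 74.096 g/mol = 274.1 g.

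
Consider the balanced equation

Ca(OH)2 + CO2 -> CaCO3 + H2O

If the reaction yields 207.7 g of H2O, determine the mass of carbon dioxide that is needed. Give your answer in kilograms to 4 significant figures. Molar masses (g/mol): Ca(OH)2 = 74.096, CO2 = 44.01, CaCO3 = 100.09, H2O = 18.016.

n(H2O) = 207.70 g / 18.016 g/mol = 11.529 mol.
From the equation the H2O:CO2 mole ratio is 1:1, so n(CO2) = 11.529 × 1/1 = 11.529 mol.
Mass of CO2 = 11.529 mol × 44.01 g/mol = 507.38 g.
Converting to kg: 507.38 g = 0.5074 kg.

0.5074 kg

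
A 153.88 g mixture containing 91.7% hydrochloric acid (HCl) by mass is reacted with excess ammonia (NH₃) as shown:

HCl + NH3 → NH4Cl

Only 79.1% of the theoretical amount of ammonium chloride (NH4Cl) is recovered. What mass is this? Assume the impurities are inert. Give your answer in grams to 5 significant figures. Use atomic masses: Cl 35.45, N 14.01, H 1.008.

163.77 g

Pure HCl available = 153.88 g × 0.917 = 141.108 g.
M(HCl) = 1.008 + 35.45 = 36.458 g/mol.
M(NH4Cl) = 14.01 + 4(1.008) + 35.45 = 53.492 g/mol.
n(HCl) = 141.108 g / 36.458 g/mol = 3.87043 mol.
From the equation the HCl:NH4Cl mole ratio is 1:1, so n(NH4Cl) = 3.87043 × 1/1 = 3.87043 mol.
Mass of NH4Cl = 3.87043 mol × 53.492 g/mol = 207.037 g.
Actual mass collected = 207.037 g × 0.791 = 163.766 g.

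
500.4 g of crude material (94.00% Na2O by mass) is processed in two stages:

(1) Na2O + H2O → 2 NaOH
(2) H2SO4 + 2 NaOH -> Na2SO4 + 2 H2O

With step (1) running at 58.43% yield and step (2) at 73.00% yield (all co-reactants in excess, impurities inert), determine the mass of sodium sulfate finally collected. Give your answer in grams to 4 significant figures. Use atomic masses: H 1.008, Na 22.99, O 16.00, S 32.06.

Pure Na2O = 500.4 × 0.9400 = 470.38 g.
M(Na2O) = 2(22.99) + 16.00 = 61.98 g/mol.
M(Na2SO4) = 2(22.99) + 32.06 + 4(16.00) = 142.04 g/mol.
n(Na2O) = 470.38 / 61.98 = 7.5892 mol.
Step 1 (Na2O:NaOH = 1:2): theoretical n(NaOH) = 15.178 mol; at 58.43% yield, n(NaOH) = 8.8687 mol.
Step 2 (NaOH:Na2SO4 = 2:1): theoretical n(Na2SO4) = 4.4343 mol, so theoretical mass = 4.4343 × 142.04 = 629.85 g.
At 73.00% yield, actual mass of Na2SO4 = 629.85 × 0.7300 = 459.79 g.

459.8 g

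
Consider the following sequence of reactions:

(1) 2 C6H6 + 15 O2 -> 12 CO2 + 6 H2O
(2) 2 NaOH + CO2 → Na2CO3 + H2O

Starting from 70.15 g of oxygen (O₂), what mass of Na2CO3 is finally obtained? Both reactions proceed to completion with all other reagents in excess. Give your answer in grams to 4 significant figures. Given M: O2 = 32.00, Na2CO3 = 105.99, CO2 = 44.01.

n(O2) = 70.150 / 32.00 = 2.1922 mol.
Step 1 gives a 15:12 ratio of O2 to CO2, so n(CO2) = 1.7538 mol.
In step 2 the CO2:Na2CO3 ratio is 1:1, so n(Na2CO3) = 1.7538 mol.
Mass of Na2CO3 = 1.7538 × 105.99 = 185.88 g.

185.9 g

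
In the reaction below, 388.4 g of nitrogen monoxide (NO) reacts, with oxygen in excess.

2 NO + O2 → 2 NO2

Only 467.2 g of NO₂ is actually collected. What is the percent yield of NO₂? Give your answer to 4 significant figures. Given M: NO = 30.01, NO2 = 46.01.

78.46 %

n(NO) = 388.40 g / 30.01 g/mol = 12.942 mol.
From the equation the NO:NO2 mole ratio is 2:2, so n(NO2) = 12.942 × 2/2 = 12.942 mol.
Mass of NO2 = 12.942 mol × 46.01 g/mol = 595.48 g.
This is the theoretical yield. Percent yield = 467.2 g / 595.48 g × 100% = 78.458%.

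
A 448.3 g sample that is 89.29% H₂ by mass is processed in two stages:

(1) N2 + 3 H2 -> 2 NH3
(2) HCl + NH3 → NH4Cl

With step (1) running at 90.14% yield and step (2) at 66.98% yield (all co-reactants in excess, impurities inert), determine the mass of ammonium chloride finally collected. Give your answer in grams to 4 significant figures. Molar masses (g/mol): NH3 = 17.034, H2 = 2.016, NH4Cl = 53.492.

4275 g

Pure H2 = 448.3 × 0.8929 = 400.29 g.
n(H2) = 400.29 / 2.016 = 198.56 mol.
Step 1 (H2:NH3 = 3:2): theoretical n(NH3) = 132.37 mol; at 90.14% yield, n(NH3) = 119.32 mol.
Step 2 (NH3:NH4Cl = 1:1): theoretical n(NH4Cl) = 119.32 mol, so theoretical mass = 119.32 × 53.492 = 6382.6 g.
At 66.98% yield, actual mass of NH4Cl = 6382.6 × 0.6698 = 4275.1 g.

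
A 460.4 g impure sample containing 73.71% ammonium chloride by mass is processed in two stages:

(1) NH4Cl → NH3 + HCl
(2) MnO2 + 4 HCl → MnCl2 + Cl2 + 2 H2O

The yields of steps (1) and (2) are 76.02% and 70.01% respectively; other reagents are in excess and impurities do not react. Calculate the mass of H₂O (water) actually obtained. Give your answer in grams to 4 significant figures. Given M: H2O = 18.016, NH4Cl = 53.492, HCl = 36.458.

30.42 g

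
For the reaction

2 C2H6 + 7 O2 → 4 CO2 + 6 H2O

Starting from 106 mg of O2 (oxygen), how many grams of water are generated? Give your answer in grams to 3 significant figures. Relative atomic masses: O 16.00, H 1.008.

0.0512 g

M(O2) = 2(16.00) = 32.00 g/mol.
M(H2O) = 2(1.008) + 16.00 = 18.016 g/mol.
Convert: 106 mg = 0.1060 g.
n(O2) = 0.1060 g / 32.00 g/mol = 0.003312 mol.
From the equation the O2:H2O mole ratio is 7:6, so n(H2O) = 0.003312 × 6/7 = 0.002839 mol.
Mass of H2O = 0.002839 mol × 18.016 g/mol = 0.05115 g.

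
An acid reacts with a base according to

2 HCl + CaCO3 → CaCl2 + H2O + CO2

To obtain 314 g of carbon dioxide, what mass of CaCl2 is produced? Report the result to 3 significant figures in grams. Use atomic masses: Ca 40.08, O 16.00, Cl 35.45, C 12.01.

M(CO2) = 12.01 + 2(16.00) = 44.01 g/mol.
M(CaCl2) = 40.08 + 2(35.45) = 110.98 g/mol.
n(CO2) = 314.0 g / 44.01 g/mol = 7.135 mol.
From the equation the CO2:CaCl2 mole ratio is 1:1, so n(CaCl2) = 7.135 × 1/1 = 7.135 mol.
Mass of CaCl2 = 7.135 mol × 110.98 g/mol = 791.8 g.

792 g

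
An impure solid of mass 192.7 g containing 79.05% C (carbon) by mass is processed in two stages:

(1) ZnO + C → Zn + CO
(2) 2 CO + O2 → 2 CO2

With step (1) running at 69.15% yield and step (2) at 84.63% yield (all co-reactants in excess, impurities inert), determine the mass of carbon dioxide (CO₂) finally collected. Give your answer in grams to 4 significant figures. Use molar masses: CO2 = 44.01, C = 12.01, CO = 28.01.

326.7 g

Pure C = 192.7 × 0.7905 = 152.33 g.
n(C) = 152.33 / 12.01 = 12.684 mol.
Step 1 (C:CO = 1:1): theoretical n(CO) = 12.684 mol; at 69.15% yield, n(CO) = 8.7707 mol.
Step 2 (CO:CO2 = 2:2): theoretical n(CO2) = 8.7707 mol, so theoretical mass = 8.7707 × 44.01 = 386.00 g.
At 84.63% yield, actual mass of CO2 = 386.00 × 0.8463 = 326.67 g.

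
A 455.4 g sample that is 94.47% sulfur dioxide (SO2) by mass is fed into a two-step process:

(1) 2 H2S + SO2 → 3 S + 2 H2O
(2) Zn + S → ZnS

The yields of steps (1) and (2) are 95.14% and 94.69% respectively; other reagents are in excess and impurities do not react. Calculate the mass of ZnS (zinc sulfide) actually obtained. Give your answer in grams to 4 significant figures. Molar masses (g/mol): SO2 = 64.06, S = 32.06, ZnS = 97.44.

Pure SO2 = 455.4 × 0.9447 = 430.22 g.
n(SO2) = 430.22 / 64.06 = 6.7158 mol.
Step 1 (SO2:S = 1:3): theoretical n(S) = 20.148 mol; at 95.14% yield, n(S) = 19.168 mol.
Step 2 (S:ZnS = 1:1): theoretical n(ZnS) = 19.168 mol, so theoretical mass = 19.168 × 97.44 = 1867.8 g.
At 94.69% yield, actual mass of ZnS = 1867.8 × 0.9469 = 1768.6 g.

1769 g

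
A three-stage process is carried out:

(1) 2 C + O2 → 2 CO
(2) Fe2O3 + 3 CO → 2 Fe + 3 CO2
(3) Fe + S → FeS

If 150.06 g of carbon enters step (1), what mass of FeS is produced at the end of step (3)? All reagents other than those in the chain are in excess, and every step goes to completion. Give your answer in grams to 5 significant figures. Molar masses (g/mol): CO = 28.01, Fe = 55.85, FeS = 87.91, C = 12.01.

732.27 g

n(C) = 150.06 / 12.01 = 12.4946 mol.
Reaction (1): C→CO ratio 2:2 ⇒ n(CO) = 12.4946 mol.
Reaction (2): CO→Fe ratio 3:2 ⇒ n(Fe) = 8.32973 mol.
Reaction (3): Fe→FeS ratio 1:1 ⇒ n(FeS) = 8.32973 mol.
Mass of FeS = 8.32973 × 87.91 = 732.266 g.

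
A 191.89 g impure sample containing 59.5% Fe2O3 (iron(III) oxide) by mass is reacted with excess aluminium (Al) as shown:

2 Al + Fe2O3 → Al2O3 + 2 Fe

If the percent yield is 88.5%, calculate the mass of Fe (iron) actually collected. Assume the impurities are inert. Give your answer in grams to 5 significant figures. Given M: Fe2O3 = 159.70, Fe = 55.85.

Pure Fe2O3 available = 191.89 g × 0.595 = 114.175 g.
n(Fe2O3) = 114.175 g / 159.70 g/mol = 0.714931 mol.
From the equation the Fe2O3:Fe mole ratio is 1:2, so n(Fe) = 0.714931 × 2/1 = 1.42986 mol.
Mass of Fe = 1.42986 mol × 55.85 g/mol = 79.8578 g.
Actual mass collected = 79.8578 g × 0.885 = 70.6742 g.

70.674 g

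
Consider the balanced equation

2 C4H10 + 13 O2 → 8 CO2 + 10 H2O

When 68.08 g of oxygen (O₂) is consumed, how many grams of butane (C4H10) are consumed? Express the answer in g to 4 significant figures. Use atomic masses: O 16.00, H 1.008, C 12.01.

M(O2) = 2(16.00) = 32.00 g/mol.
M(C4H10) = 4(12.01) + 10(1.008) = 58.12 g/mol.
n(O2) = 68.080 g / 32.00 g/mol = 2.1275 mol.
From the equation the O2:C4H10 mole ratio is 13:2, so n(C4H10) = 2.1275 × 2/13 = 0.32731 mol.
Mass of C4H10 = 0.32731 mol × 58.12 g/mol = 19.023 g.

19.02 g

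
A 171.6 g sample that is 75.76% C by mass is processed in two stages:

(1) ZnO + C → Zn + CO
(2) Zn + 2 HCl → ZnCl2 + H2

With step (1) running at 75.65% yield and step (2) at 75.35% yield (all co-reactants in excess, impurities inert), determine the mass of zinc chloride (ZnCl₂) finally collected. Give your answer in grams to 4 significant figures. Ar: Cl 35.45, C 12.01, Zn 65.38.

840.9 g

Pure C = 171.6 × 0.7576 = 130.00 g.
M(C) = 12.01 g/mol.
M(ZnCl2) = 65.38 + 2(35.45) = 136.28 g/mol.
n(C) = 130.00 / 12.01 = 10.825 mol.
Step 1 (C:Zn = 1:1): theoretical n(Zn) = 10.825 mol; at 75.65% yield, n(Zn) = 8.1889 mol.
Step 2 (Zn:ZnCl2 = 1:1): theoretical n(ZnCl2) = 8.1889 mol, so theoretical mass = 8.1889 × 136.28 = 1116.0 g.
At 75.35% yield, actual mass of ZnCl2 = 1116.0 × 0.7535 = 840.89 g.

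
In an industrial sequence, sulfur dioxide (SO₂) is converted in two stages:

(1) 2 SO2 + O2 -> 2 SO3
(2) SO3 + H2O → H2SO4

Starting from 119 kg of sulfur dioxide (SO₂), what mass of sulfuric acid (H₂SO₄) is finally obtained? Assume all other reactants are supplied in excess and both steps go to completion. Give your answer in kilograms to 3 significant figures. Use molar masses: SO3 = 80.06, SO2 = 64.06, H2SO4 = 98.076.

119 kg = 119000 g.
n(SO2) = 119000 / 64.06 = 1858 mol.
Step 1 gives a 2:2 ratio of SO2 to SO3, so n(SO3) = 1858 mol.
In step 2 the SO3:H2SO4 ratio is 1:1, so n(H2SO4) = 1858 mol.
Mass of H2SO4 = 1858 × 98.076 = 182200 g = 182 kg.

182 kg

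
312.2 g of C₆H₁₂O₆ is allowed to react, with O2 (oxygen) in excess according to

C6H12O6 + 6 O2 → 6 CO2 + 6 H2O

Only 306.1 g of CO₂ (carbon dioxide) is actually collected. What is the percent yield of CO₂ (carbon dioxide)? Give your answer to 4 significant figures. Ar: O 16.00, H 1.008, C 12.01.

M(C6H12O6) = 6(12.01) + 12(1.008) + 6(16.00) = 180.156 g/mol.
M(CO2) = 12.01 + 2(16.00) = 44.01 g/mol.
n(C6H12O6) = 312.20 g / 180.156 g/mol = 1.7329 mol.
From the equation the C6H12O6:CO2 mole ratio is 1:6, so n(CO2) = 1.7329 × 6/1 = 10.398 mol.
Mass of CO2 = 10.398 mol × 44.01 g/mol = 457.60 g.
This is the theoretical yield. Percent yield = 306.1 g / 457.60 g × 100% = 66.892%.

66.89 %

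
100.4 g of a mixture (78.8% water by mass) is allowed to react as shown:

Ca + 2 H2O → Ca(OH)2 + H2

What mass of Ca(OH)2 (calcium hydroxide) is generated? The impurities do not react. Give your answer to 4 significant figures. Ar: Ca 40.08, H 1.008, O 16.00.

Mass of pure H2O = 100.4 g × 0.788 = 79.115 g.
M(H2O) = 2(1.008) + 16.00 = 18.016 g/mol.
M(Ca(OH)2) = 40.08 + 2(16.00) + 2(1.008) = 74.096 g/mol.
n(H2O) = 79.115 g / 18.016 g/mol = 4.3914 mol.
From the equation the H2O:Ca(OH)2 mole ratio is 2:1, so n(Ca(OH)2) = 4.3914 × 1/2 = 2.1957 mol.
Mass of Ca(OH)2 = 2.1957 mol × 74.096 g/mol = 162.69 g.

162.7 g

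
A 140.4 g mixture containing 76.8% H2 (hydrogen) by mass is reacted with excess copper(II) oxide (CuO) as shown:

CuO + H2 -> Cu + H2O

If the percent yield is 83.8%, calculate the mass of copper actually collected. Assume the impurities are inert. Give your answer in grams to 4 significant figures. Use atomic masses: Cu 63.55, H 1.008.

2848 g

Pure H2 available = 140.4 g × 0.768 = 107.83 g.
M(H2) = 2(1.008) = 2.016 g/mol.
M(Cu) = 63.55 g/mol.
n(H2) = 107.83 g / 2.016 g/mol = 53.486 mol.
From the equation the H2:Cu mole ratio is 1:1, so n(Cu) = 53.486 × 1/1 = 53.486 mol.
Mass of Cu = 53.486 mol × 63.55 g/mol = 3399.0 g.
Actual mass collected = 3399.0 g × 0.838 = 2848.4 g.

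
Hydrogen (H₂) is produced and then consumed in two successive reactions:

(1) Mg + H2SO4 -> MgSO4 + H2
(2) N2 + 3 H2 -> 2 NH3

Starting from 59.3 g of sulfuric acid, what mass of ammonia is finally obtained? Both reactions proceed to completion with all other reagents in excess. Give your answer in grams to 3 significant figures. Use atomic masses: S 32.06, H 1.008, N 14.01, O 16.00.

6.87 g

M(H2SO4) = 2(1.008) + 32.06 + 4(16.00) = 98.076 g/mol.
M(NH3) = 14.01 + 3(1.008) = 17.034 g/mol.
n(H2SO4) = 59.30 / 98.076 = 0.6046 mol.
Step 1 gives a 1:1 ratio of H2SO4 to H2, so n(H2) = 0.6046 mol.
In step 2 the H2:NH3 ratio is 3:2, so n(NH3) = 0.4031 mol.
Mass of NH3 = 0.4031 × 17.034 = 6.866 g.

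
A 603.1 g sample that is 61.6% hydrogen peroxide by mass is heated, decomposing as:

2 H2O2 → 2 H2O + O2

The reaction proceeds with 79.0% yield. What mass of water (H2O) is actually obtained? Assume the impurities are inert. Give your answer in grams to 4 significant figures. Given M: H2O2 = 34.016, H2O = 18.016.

155.4 g

Pure H2O2 available = 603.1 g × 0.616 = 371.51 g.
n(H2O2) = 371.51 g / 34.016 g/mol = 10.922 mol.
From the equation the H2O2:H2O mole ratio is 2:2, so n(H2O) = 10.922 × 2/2 = 10.922 mol.
Mass of H2O = 10.922 mol × 18.016 g/mol = 196.76 g.
Actual mass collected = 196.76 g × 0.790 = 155.44 g.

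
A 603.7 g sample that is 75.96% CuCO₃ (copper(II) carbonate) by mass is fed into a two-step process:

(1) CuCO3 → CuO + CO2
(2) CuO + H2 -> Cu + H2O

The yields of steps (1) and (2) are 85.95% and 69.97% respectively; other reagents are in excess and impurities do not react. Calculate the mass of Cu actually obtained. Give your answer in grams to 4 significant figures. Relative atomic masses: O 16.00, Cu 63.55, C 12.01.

Pure CuCO3 = 603.7 × 0.7596 = 458.57 g.
M(CuCO3) = 63.55 + 12.01 + 3(16.00) = 123.56 g/mol.
M(Cu) = 63.55 g/mol.
n(CuCO3) = 458.57 / 123.56 = 3.7113 mol.
Step 1 (CuCO3:CuO = 1:1): theoretical n(CuO) = 3.7113 mol; at 85.95% yield, n(CuO) = 3.1899 mol.
Step 2 (CuO:Cu = 1:1): theoretical n(Cu) = 3.1899 mol, so theoretical mass = 3.1899 × 63.55 = 202.72 g.
At 69.97% yield, actual mass of Cu = 202.72 × 0.6997 = 141.84 g.

141.8 g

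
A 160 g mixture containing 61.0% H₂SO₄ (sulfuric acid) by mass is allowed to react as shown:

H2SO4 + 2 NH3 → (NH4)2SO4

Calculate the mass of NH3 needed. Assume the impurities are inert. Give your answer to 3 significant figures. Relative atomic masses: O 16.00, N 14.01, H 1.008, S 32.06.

Mass of pure H2SO4 = 160 g × 0.610 = 97.60 g.
M(H2SO4) = 2(1.008) + 32.06 + 4(16.00) = 98.076 g/mol.
M(NH3) = 14.01 + 3(1.008) = 17.034 g/mol.
n(H2SO4) = 97.60 g / 98.076 g/mol = 0.9951 mol.
From the equation the H2SO4:NH3 mole ratio is 1:2, so n(NH3) = 0.9951 × 2/1 = 1.990 mol.
Mass of NH3 = 1.990 mol × 17.034 g/mol = 33.90 g.

33.9 g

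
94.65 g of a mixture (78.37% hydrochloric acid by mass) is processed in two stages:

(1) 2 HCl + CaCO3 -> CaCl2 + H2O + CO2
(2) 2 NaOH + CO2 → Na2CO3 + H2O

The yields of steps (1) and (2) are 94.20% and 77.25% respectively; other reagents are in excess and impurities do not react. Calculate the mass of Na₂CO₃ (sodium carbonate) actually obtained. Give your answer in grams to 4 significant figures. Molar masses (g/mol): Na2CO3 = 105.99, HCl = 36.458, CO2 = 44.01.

Pure HCl = 94.65 × 0.7837 = 74.177 g.
n(HCl) = 74.177 / 36.458 = 2.0346 mol.
Step 1 (HCl:CO2 = 2:1): theoretical n(CO2) = 1.0173 mol; at 94.20% yield, n(CO2) = 0.95829 mol.
Step 2 (CO2:Na2CO3 = 1:1): theoretical n(Na2CO3) = 0.95829 mol, so theoretical mass = 0.95829 × 105.99 = 101.57 g.
At 77.25% yield, actual mass of Na2CO3 = 101.57 × 0.7725 = 78.462 g.

78.46 g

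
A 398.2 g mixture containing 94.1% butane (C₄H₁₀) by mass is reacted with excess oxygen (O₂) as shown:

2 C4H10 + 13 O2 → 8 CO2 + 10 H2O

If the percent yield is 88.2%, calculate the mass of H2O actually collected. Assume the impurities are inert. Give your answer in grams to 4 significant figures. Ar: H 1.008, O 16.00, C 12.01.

512.2 g

Pure C4H10 available = 398.2 g × 0.941 = 374.71 g.
M(C4H10) = 4(12.01) + 10(1.008) = 58.12 g/mol.
M(H2O) = 2(1.008) + 16.00 = 18.016 g/mol.
n(C4H10) = 374.71 g / 58.12 g/mol = 6.4471 mol.
From the equation the C4H10:H2O mole ratio is 2:10, so n(H2O) = 6.4471 × 10/2 = 32.236 mol.
Mass of H2O = 32.236 mol × 18.016 g/mol = 580.76 g.
Actual mass collected = 580.76 g × 0.882 = 512.23 g.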